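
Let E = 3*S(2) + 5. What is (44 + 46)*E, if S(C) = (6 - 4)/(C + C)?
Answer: 585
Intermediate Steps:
S(C) = 1/C (S(C) = 2/((2*C)) = 2*(1/(2*C)) = 1/C)
E = 13/2 (E = 3/2 + 5 = 13/2 ≈ 6.5000)
(44 + 46)*E = (44 + 46)*(13/2) = 90*(13/2) = 585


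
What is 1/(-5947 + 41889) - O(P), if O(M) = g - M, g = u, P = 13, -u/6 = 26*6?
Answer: 34108959/35942 ≈ 949.00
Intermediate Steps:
u = -936 (u = -156*6 = -6*156 = -936)
g = -936
O(M) = -936 - M
1/(-5947 + 41889) - O(P) = 1/(-5947 + 41889) - (-936 - 1*13) = 1/35942 - (-936 - 13) = 1/35942 - 1*(-949) = 1/35942 + 949 = 34108959/35942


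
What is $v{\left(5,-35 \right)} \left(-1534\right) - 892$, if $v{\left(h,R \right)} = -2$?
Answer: $2176$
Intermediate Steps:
$v{\left(5,-35 \right)} \left(-1534\right) - 892 = \left(-2\right) \left(-1534\right) - 892 = 3068 - 892 = 2176$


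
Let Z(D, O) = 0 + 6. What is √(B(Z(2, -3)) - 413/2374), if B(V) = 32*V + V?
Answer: √1114922986/2374 ≈ 14.065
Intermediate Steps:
Z(D, O) = 6
B(V) = 33*V
√(B(Z(2, -3)) - 413/2374) = √(33*6 - 413/2374) = √(198 - 413*1/2374) = √(198 - 413/2374) = √(469639/2374) = √1114922986/2374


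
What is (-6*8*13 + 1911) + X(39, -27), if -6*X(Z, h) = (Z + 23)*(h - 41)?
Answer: 5969/3 ≈ 1989.7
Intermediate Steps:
X(Z, h) = -(-41 + h)*(23 + Z)/6 (X(Z, h) = -(Z + 23)*(h - 41)/6 = -(23 + Z)*(-41 + h)/6 = -(-41 + h)*(23 + Z)/6)
(-6*8*13 + 1911) + X(39, -27) = (-6*8*13 + 1911) + (943/6 - 23/6*(-27) + (41/6)*39 - ⅙*39*(-27)) = (-48*13 + 1911) + (943/6 + 207/2 + 533/2 + 351/2) = (-624 + 1911) + 2108/3 = 1287 + 2108/3 = 5969/3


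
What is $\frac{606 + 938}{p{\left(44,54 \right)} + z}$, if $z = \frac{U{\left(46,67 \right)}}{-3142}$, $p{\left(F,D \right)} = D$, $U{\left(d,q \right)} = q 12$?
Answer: $\frac{303203}{10554} \approx 28.729$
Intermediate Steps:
$U{\left(d,q \right)} = 12 q$
$z = - \frac{402}{1571}$ ($z = \frac{12 \cdot 67}{-3142} = 804 \left(- \frac{1}{3142}\right) = - \frac{402}{1571} \approx -0.25589$)
$\frac{606 + 938}{p{\left(44,54 \right)} + z} = \frac{606 + 938}{54 - \frac{402}{1571}} = \frac{1544}{\frac{84432}{1571}} = 1544 \cdot \frac{1571}{84432} = \frac{303203}{10554}$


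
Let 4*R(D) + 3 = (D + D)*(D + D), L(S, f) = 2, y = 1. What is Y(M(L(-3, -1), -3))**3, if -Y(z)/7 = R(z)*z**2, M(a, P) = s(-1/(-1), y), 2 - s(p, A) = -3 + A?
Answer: -4982686912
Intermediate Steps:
R(D) = -3/4 + D**2 (R(D) = -3/4 + ((D + D)*(D + D))/4 = -3/4 + ((2*D)*(2*D))/4 = -3/4 + (4*D**2)/4 = -3/4 + D**2)
s(p, A) = 5 - A (s(p, A) = 2 - (-3 + A) = 2 + (3 - A) = 5 - A)
M(a, P) = 4 (M(a, P) = 5 - 1*1 = 5 - 1 = 4)
Y(z) = -7*z**2*(-3/4 + z**2) (Y(z) = -7*(-3/4 + z**2)*z**2 = -7*z**2*(-3/4 + z**2))
Y(M(L(-3, -1), -3))**3 = (7*4**2*(3/4 - 1*4**2))**3 = (7*16*(3/4 - 1*16))**3 = (7*16*(3/4 - 16))**3 = (7*16*(-61/4))**3 = (-1708)**3 = -4982686912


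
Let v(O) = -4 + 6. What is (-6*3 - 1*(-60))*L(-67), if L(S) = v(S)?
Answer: 84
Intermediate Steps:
v(O) = 2
L(S) = 2
(-6*3 - 1*(-60))*L(-67) = (-6*3 - 1*(-60))*2 = (-18 + 60)*2 = 42*2 = 84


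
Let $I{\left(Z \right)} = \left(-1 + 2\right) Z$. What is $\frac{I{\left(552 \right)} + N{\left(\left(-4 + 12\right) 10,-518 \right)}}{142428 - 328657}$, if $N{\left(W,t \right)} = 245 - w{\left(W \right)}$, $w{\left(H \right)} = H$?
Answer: $- \frac{717}{186229} \approx -0.0038501$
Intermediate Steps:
$I{\left(Z \right)} = Z$ ($I{\left(Z \right)} = 1 Z = Z$)
$N{\left(W,t \right)} = 245 - W$
$\frac{I{\left(552 \right)} + N{\left(\left(-4 + 12\right) 10,-518 \right)}}{142428 - 328657} = \frac{552 + \left(245 - \left(-4 + 12\right) 10\right)}{142428 - 328657} = \frac{552 + \left(245 - 8 \cdot 10\right)}{-186229} = \left(552 + \left(245 - 80\right)\right) \left(- \frac{1}{186229}\right) = \left(552 + 165\right) \left(- \frac{1}{186229}\right) = 717 \left(- \frac{1}{186229}\right) = - \frac{717}{186229}$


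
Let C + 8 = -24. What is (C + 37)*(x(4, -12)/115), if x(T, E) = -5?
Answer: -5/23 ≈ -0.21739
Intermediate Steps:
C = -32 (C = -8 - 24 = -32)
(C + 37)*(x(4, -12)/115) = (-32 + 37)*(-5/115) = 5*(-5*1/115) = 5*(-1/23) = -5/23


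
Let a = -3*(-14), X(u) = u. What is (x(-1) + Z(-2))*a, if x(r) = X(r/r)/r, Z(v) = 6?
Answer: 210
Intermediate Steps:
x(r) = 1/r (x(r) = (r/r)/r = 1/r)
a = 42
(x(-1) + Z(-2))*a = (1/(-1) + 6)*42 = (-1 + 6)*42 = 5*42 = 210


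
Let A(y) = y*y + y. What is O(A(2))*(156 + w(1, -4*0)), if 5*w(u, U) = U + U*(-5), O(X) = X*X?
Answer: 5616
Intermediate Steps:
A(y) = y + y² (A(y) = y² + y = y + y²)
O(X) = X²
w(u, U) = -4*U/5 (w(u, U) = (U + U*(-5))/5 = (U - 5*U)/5 = (-4*U)/5 = -4*U/5)
O(A(2))*(156 + w(1, -4*0)) = (2*(1 + 2))²*(156 - (-16)*0/5) = (2*3)²*(156 - ⅘*0) = 6²*(156 + 0) = 36*156 = 5616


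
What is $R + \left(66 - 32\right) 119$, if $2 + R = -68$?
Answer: $3976$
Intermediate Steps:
$R = -70$ ($R = -2 - 68 = -70$)
$R + \left(66 - 32\right) 119 = -70 + \left(66 - 32\right) 119 = -70 + 34 \cdot 119 = -70 + 4046 = 3976$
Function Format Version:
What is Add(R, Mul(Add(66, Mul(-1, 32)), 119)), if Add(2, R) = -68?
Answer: 3976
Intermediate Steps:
R = -70 (R = Add(-2, -68) = -70)
Add(R, Mul(Add(66, Mul(-1, 32)), 119)) = Add(-70, Mul(Add(66, Mul(-1, 32)), 119)) = Add(-70, Mul(Add(66, -32), 119)) = Add(-70, Mul(34, 119)) = Add(-70, 4046) = 3976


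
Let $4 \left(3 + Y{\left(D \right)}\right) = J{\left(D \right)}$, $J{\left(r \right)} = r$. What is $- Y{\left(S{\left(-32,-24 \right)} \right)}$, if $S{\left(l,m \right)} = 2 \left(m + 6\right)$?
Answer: $12$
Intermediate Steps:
$S{\left(l,m \right)} = 12 + 2 m$ ($S{\left(l,m \right)} = 2 \left(6 + m\right) = 12 + 2 m$)
$Y{\left(D \right)} = -3 + \frac{D}{4}$
$- Y{\left(S{\left(-32,-24 \right)} \right)} = - (-3 + \frac{12 + 2 \left(-24\right)}{4}) = - (-3 + \frac{12 - 48}{4}) = - (-3 + \frac{1}{4} \left(-36\right)) = - (-3 - 9) = \left(-1\right) \left(-12\right) = 12$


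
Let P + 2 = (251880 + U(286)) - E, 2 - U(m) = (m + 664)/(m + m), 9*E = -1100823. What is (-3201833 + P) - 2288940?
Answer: -4390026493/858 ≈ -5.1166e+6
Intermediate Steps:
E = -366941/3 (E = (⅑)*(-1100823) = -366941/3 ≈ -1.2231e+5)
U(m) = 2 - (664 + m)/(2*m) (U(m) = 2 - (m + 664)/(m + m) = 2 - (664 + m)/(2*m))
P = 321056741/858 (P = -2 + ((251880 + (3/2 - 332/286)) - 1*(-366941/3)) = -2 + ((251880 + (3/2 - 332*1/286)) + 366941/3) = -2 + ((251880 + (3/2 - 166/143)) + 366941/3) = -2 + ((251880 + 97/286) + 366941/3) = -2 + (72037777/286 + 366941/3) = -2 + 321058457/858 = 321056741/858 ≈ 3.7419e+5)
(-3201833 + P) - 2288940 = (-3201833 + 321056741/858) - 2288940 = -2426115973/858 - 2288940 = -4390026493/858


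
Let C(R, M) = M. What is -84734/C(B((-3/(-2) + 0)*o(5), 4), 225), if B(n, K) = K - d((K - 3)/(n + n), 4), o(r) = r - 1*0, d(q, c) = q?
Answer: -84734/225 ≈ -376.60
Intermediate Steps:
o(r) = r (o(r) = r + 0 = r)
B(n, K) = K - (-3 + K)/(2*n) (B(n, K) = K - (K - 3)/(n + n) = K - (-3 + K)/(2*n))
-84734/C(B((-3/(-2) + 0)*o(5), 4), 225) = -84734/225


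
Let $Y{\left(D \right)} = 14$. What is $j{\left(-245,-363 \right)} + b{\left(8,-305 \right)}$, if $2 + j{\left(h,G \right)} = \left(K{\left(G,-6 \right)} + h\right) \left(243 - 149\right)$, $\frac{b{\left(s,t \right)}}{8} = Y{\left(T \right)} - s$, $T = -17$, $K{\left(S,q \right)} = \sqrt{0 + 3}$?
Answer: $-22984 + 94 \sqrt{3} \approx -22821.0$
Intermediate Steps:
$K{\left(S,q \right)} = \sqrt{3}$
$b{\left(s,t \right)} = 112 - 8 s$ ($b{\left(s,t \right)} = 8 \left(14 - s\right) = 112 - 8 s$)
$j{\left(h,G \right)} = -2 + 94 h + 94 \sqrt{3}$ ($j{\left(h,G \right)} = -2 + \left(\sqrt{3} + h\right) \left(243 - 149\right) = -2 + \left(h + \sqrt{3}\right) 94 = -2 + \left(94 h + 94 \sqrt{3}\right) = -2 + 94 h + 94 \sqrt{3}$)
$j{\left(-245,-363 \right)} + b{\left(8,-305 \right)} = \left(-2 + 94 \left(-245\right) + 94 \sqrt{3}\right) + \left(112 - 64\right) = \left(-2 - 23030 + 94 \sqrt{3}\right) + \left(112 - 64\right) = \left(-23032 + 94 \sqrt{3}\right) + 48 = -22984 + 94 \sqrt{3}$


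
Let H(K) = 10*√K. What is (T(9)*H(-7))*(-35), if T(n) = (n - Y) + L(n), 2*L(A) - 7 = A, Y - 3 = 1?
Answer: -4550*I*√7 ≈ -12038.0*I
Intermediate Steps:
Y = 4 (Y = 3 + 1 = 4)
L(A) = 7/2 + A/2
T(n) = -½ + 3*n/2 (T(n) = (n - 1*4) + (7/2 + n/2) = (n - 4) + (7/2 + n/2) = (-4 + n) + (7/2 + n/2) = -½ + 3*n/2)
(T(9)*H(-7))*(-35) = ((-½ + (3/2)*9)*(10*√(-7)))*(-35) = ((-½ + 27/2)*(10*(I*√7)))*(-35) = (13*(10*I*√7))*(-35) = (130*I*√7)*(-35) = -4550*I*√7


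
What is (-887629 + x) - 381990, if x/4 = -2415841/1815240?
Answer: -576168214231/453810 ≈ -1.2696e+6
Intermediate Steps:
x = -2415841/453810 (x = 4*(-2415841/1815240) = -2415841/453810 ≈ -5.3235)
(-887629 + x) - 381990 = (-887629 - 2415841/453810) - 381990 = -402817332331/453810 - 381990 = -576168214231/453810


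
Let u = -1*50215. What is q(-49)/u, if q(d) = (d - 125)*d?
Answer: -8526/50215 ≈ -0.16979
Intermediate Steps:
u = -50215
q(d) = d*(-125 + d) (q(d) = (-125 + d)*d = d*(-125 + d))
q(-49)/u = -49*(-125 - 49)/(-50215) = -49*(-174)*(-1/50215) = 8526*(-1/50215) = -8526/50215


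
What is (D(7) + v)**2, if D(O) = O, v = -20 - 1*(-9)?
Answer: 16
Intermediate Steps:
v = -11 (v = -20 + 9 = -11)
(D(7) + v)**2 = (7 - 11)**2 = (-4)**2 = 16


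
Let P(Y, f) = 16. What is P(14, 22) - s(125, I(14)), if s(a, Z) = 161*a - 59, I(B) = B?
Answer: -20050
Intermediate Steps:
s(a, Z) = -59 + 161*a
P(14, 22) - s(125, I(14)) = 16 - (-59 + 161*125) = 16 - (-59 + 20125) = 16 - 1*20066 = 16 - 20066 = -20050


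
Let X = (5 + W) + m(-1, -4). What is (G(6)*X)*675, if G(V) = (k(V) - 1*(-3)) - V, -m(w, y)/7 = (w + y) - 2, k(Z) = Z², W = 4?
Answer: 1291950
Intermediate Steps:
m(w, y) = 14 - 7*w - 7*y (m(w, y) = -7*((w + y) - 2) = -7*(-2 + w + y) = 14 - 7*w - 7*y)
X = 58 (X = (5 + 4) + (14 - 7*(-1) - 7*(-4)) = 9 + (14 + 7 + 28) = 9 + 49 = 58)
G(V) = 3 + V² - V (G(V) = (V² - 1*(-3)) - V = (V² + 3) - V = (3 + V²) - V = 3 + V² - V)
(G(6)*X)*675 = ((3 + 6² - 1*6)*58)*675 = ((3 + 36 - 6)*58)*675 = (33*58)*675 = 1914*675 = 1291950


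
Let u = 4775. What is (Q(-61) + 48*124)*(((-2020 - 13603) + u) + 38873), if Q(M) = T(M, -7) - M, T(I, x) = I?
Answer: 166804800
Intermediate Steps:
Q(M) = 0 (Q(M) = M - M = 0)
(Q(-61) + 48*124)*(((-2020 - 13603) + u) + 38873) = (0 + 48*124)*(((-2020 - 13603) + 4775) + 38873) = (0 + 5952)*((-15623 + 4775) + 38873) = 5952*(-10848 + 38873) = 5952*28025 = 166804800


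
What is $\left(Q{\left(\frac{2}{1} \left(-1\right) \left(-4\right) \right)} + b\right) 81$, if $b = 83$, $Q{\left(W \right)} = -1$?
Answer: $6642$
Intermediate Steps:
$\left(Q{\left(\frac{2}{1} \left(-1\right) \left(-4\right) \right)} + b\right) 81 = \left(-1 + 83\right) 81 = 82 \cdot 81 = 6642$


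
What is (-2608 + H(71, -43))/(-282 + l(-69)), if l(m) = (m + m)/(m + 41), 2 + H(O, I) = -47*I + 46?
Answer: 2534/1293 ≈ 1.9598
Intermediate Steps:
H(O, I) = 44 - 47*I (H(O, I) = -2 + (-47*I + 46) = -2 + (46 - 47*I) = 44 - 47*I)
l(m) = 2*m/(41 + m) (l(m) = (2*m)/(41 + m) = 2*m/(41 + m))
(-2608 + H(71, -43))/(-282 + l(-69)) = (-2608 + (44 - 47*(-43)))/(-282 + 2*(-69)/(41 - 69)) = (-2608 + (44 + 2021))/(-282 + 2*(-69)/(-28)) = (-2608 + 2065)/(-282 + 2*(-69)*(-1/28)) = -543/(-282 + 69/14) = -543/(-3879/14) = -543*(-14/3879) = 2534/1293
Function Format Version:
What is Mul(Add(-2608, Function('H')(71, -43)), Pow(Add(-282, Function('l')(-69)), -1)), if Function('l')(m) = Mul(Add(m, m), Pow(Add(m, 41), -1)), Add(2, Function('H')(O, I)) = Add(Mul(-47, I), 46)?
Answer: Rational(2534, 1293) ≈ 1.9598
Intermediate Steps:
Function('H')(O, I) = Add(44, Mul(-47, I)) (Function('H')(O, I) = Add(-2, Add(Mul(-47, I), 46)) = Add(-2, Add(46, Mul(-47, I))) = Add(44, Mul(-47, I)))
Function('l')(m) = Mul(2, m, Pow(Add(41, m), -1)) (Function('l')(m) = Mul(Mul(2, m), Pow(Add(41, m), -1)) = Mul(2, m, Pow(Add(41, m), -1)))
Mul(Add(-2608, Function('H')(71, -43)), Pow(Add(-282, Function('l')(-69)), -1)) = Mul(Add(-2608, Add(44, Mul(-47, -43))), Pow(Add(-282, Mul(2, -69, Pow(Add(41, -69), -1))), -1)) = Mul(Add(-2608, Add(44, 2021)), Pow(Add(-282, Mul(2, -69, Pow(-28, -1))), -1)) = Mul(Add(-2608, 2065), Pow(Add(-282, Mul(2, -69, Rational(-1, 28))), -1)) = Mul(-543, Pow(Add(-282, Rational(69, 14)), -1)) = Mul(-543, Pow(Rational(-3879, 14), -1)) = Mul(-543, Rational(-14, 3879)) = Rational(2534, 1293)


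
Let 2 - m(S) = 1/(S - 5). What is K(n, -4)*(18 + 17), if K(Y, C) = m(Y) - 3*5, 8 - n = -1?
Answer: -1855/4 ≈ -463.75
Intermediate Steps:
n = 9 (n = 8 - 1*(-1) = 8 + 1 = 9)
m(S) = 2 - 1/(-5 + S) (m(S) = 2 - 1/(S - 5) = 2 - 1/(-5 + S))
K(Y, C) = -15 + (-11 + 2*Y)/(-5 + Y) (K(Y, C) = (-11 + 2*Y)/(-5 + Y) - 3*5 = (-11 + 2*Y)/(-5 + Y) - 15 = -15 + (-11 + 2*Y)/(-5 + Y))
K(n, -4)*(18 + 17) = ((64 - 13*9)/(-5 + 9))*(18 + 17) = ((64 - 117)/4)*35 = ((1/4)*(-53))*35 = -53/4*35 = -1855/4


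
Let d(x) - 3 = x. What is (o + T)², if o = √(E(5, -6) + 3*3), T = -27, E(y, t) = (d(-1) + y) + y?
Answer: (27 - √21)² ≈ 502.54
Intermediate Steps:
d(x) = 3 + x
E(y, t) = 2 + 2*y (E(y, t) = ((3 - 1) + y) + y = (2 + y) + y = 2 + 2*y)
o = √21 (o = √((2 + 2*5) + 3*3) = √((2 + 10) + 9) = √(12 + 9) = √21 ≈ 4.5826)
(o + T)² = (√21 - 27)² = (-27 + √21)²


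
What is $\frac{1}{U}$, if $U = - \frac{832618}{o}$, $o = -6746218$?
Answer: $\frac{3373109}{416309} \approx 8.1024$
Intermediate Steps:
$U = \frac{416309}{3373109}$ ($U = - \frac{832618}{-6746218} = \left(-832618\right) \left(- \frac{1}{6746218}\right) = \frac{416309}{3373109} \approx 0.12342$)
$\frac{1}{U} = \frac{1}{\frac{416309}{3373109}} = \frac{3373109}{416309}$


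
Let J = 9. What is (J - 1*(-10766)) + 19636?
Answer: 30411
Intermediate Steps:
(J - 1*(-10766)) + 19636 = (9 - 1*(-10766)) + 19636 = (9 + 10766) + 19636 = 10775 + 19636 = 30411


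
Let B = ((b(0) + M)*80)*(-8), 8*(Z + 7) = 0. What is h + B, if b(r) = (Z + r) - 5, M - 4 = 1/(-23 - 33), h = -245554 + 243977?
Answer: 24881/7 ≈ 3554.4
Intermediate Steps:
h = -1577
Z = -7 (Z = -7 + (1/8)*0 = -7 + 0 = -7)
M = 223/56 (M = 4 + 1/(-23 - 33) = 4 + 1/(-56) = 4 - 1/56 = 223/56 ≈ 3.9821)
b(r) = -12 + r (b(r) = (-7 + r) - 5 = -12 + r)
B = 35920/7 (B = (((-12 + 0) + 223/56)*80)*(-8) = ((-12 + 223/56)*80)*(-8) = -449/56*80*(-8) = -4490/7*(-8) = 35920/7 ≈ 5131.4)
h + B = -1577 + 35920/7 = 24881/7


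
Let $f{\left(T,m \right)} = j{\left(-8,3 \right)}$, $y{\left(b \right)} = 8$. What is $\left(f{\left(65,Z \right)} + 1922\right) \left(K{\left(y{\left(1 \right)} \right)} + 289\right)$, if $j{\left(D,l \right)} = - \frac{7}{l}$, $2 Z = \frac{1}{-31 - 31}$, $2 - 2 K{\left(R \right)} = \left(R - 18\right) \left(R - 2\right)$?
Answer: $\frac{1842880}{3} \approx 6.1429 \cdot 10^{5}$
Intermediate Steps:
$K{\left(R \right)} = 1 - \frac{\left(-18 + R\right) \left(-2 + R\right)}{2}$ ($K{\left(R \right)} = 1 - \frac{\left(R - 18\right) \left(R - 2\right)}{2} = 1 - \frac{\left(-18 + R\right) \left(-2 + R\right)}{2}$)
$Z = - \frac{1}{124}$ ($Z = \frac{1}{2 \left(-31 - 31\right)} = \frac{1}{2 \left(-62\right)} = \frac{1}{2} \left(- \frac{1}{62}\right) = - \frac{1}{124} \approx -0.0080645$)
$f{\left(T,m \right)} = - \frac{7}{3}$
$\left(f{\left(65,Z \right)} + 1922\right) \left(K{\left(y{\left(1 \right)} \right)} + 289\right) = \left(- \frac{7}{3} + 1922\right) \left(\left(-17 + 10 \cdot 8 - \frac{8^{2}}{2}\right) + 289\right) = \frac{5759 \left(\left(-17 + 80 - 32\right) + 289\right)}{3} = \frac{5759 \left(31 + 289\right)}{3} = \frac{5759}{3} \cdot 320 = \frac{1842880}{3}$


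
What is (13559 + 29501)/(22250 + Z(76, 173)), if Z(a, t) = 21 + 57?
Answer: 10765/5582 ≈ 1.9285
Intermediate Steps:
Z(a, t) = 78
(13559 + 29501)/(22250 + Z(76, 173)) = (13559 + 29501)/(22250 + 78) = 43060/22328 = 43060*(1/22328) = 10765/5582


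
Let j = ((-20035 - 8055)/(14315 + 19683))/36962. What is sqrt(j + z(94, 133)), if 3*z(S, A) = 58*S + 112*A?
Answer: sqrt(24099090656494893007146)/1884951114 ≈ 82.357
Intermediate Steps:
z(S, A) = 58*S/3 + 112*A/3 (z(S, A) = (58*S + 112*A)/3 = 58*S/3 + 112*A/3)
j = -14045/628317038 (j = -28090/33998*(1/36962) = -28090*1/33998*(1/36962) = -14045/16999*1/36962 = -14045/628317038 ≈ -2.2353e-5)
sqrt(j + z(94, 133)) = sqrt(-14045/628317038 + ((58/3)*94 + (112/3)*133)) = sqrt(-14045/628317038 + (5452/3 + 14896/3)) = sqrt(-14045/628317038 + 20348/3) = sqrt(12784995047089/1884951114) = sqrt(24099090656494893007146)/1884951114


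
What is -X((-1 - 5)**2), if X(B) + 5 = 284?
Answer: -279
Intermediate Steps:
X(B) = 279 (X(B) = -5 + 284 = 279)
-X((-1 - 5)**2) = -1*279 = -279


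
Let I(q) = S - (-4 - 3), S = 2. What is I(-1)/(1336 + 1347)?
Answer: 9/2683 ≈ 0.0033545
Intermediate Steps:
I(q) = 9 (I(q) = 2 - (-4 - 3) = 2 - 1*(-7) = 2 + 7 = 9)
I(-1)/(1336 + 1347) = 9/(1336 + 1347) = 9/2683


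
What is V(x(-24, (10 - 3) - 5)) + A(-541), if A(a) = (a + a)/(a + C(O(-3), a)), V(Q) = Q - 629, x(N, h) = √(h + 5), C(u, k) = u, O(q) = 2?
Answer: -337949/539 + √7 ≈ -624.35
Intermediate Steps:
x(N, h) = √(5 + h)
V(Q) = -629 + Q
A(a) = 2*a/(2 + a) (A(a) = (a + a)/(a + 2) = (2*a)/(2 + a) = 2*a/(2 + a))
V(x(-24, (10 - 3) - 5)) + A(-541) = (-629 + √(5 + ((10 - 3) - 5))) + 2*(-541)/(2 - 541) = (-629 + √(5 + (7 - 5))) + 2*(-541)/(-539) = (-629 + √(5 + 2)) + 2*(-541)*(-1/539) = (-629 + √7) + 1082/539 = -337949/539 + √7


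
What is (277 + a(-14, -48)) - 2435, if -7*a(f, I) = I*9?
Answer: -14674/7 ≈ -2096.3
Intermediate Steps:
a(f, I) = -9*I/7 (a(f, I) = -I*9/7 = -9*I/7)
(277 + a(-14, -48)) - 2435 = (277 - 9/7*(-48)) - 2435 = (277 + 432/7) - 2435 = 2371/7 - 2435 = -14674/7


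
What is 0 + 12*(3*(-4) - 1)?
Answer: -156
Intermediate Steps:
0 + 12*(3*(-4) - 1) = 0 + 12*(-12 - 1) = 0 + 12*(-13) = 0 - 156 = -156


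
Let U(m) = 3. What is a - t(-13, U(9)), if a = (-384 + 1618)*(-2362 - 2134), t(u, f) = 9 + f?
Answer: -5548076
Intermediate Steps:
a = -5548064 (a = 1234*(-4496) = -5548064)
a - t(-13, U(9)) = -5548064 - (9 + 3) = -5548064 - 1*12 = -5548064 - 12 = -5548076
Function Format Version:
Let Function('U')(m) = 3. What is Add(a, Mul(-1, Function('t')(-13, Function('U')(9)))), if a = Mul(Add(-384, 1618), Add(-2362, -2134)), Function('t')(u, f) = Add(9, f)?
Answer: -5548076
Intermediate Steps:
a = -5548064 (a = Mul(1234, -4496) = -5548064)
Add(a, Mul(-1, Function('t')(-13, Function('U')(9)))) = Add(-5548064, Mul(-1, Add(9, 3))) = Add(-5548064, Mul(-1, 12)) = Add(-5548064, -12) = -5548076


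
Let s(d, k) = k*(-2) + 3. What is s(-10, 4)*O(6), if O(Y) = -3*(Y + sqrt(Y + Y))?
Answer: 90 + 30*sqrt(3) ≈ 141.96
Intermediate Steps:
s(d, k) = 3 - 2*k (s(d, k) = -2*k + 3 = 3 - 2*k)
O(Y) = -3*Y - 3*sqrt(2)*sqrt(Y) (O(Y) = -3*(Y + sqrt(2*Y)) = -3*(Y + sqrt(2)*sqrt(Y)) = -3*Y - 3*sqrt(2)*sqrt(Y))
s(-10, 4)*O(6) = (3 - 2*4)*(-3*6 - 3*sqrt(2)*sqrt(6)) = (3 - 8)*(-18 - 6*sqrt(3)) = -5*(-18 - 6*sqrt(3)) = 90 + 30*sqrt(3)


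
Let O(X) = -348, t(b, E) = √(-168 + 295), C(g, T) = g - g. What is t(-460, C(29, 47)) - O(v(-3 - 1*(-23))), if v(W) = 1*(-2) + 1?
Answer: 348 + √127 ≈ 359.27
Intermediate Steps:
C(g, T) = 0
t(b, E) = √127
v(W) = -1 (v(W) = -2 + 1 = -1)
t(-460, C(29, 47)) - O(v(-3 - 1*(-23))) = √127 - 1*(-348) = √127 + 348 = 348 + √127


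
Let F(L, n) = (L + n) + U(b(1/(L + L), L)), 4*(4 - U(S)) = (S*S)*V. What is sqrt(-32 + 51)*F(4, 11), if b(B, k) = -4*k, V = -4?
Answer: 275*sqrt(19) ≈ 1198.7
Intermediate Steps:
U(S) = 4 + S**2 (U(S) = 4 - S*S*(-4)/4 = 4 - S**2*(-4)/4 = 4 - (-1)*S**2 = 4 + S**2)
F(L, n) = 4 + L + n + 16*L**2 (F(L, n) = (L + n) + (4 + (-4*L)**2) = (L + n) + (4 + 16*L**2) = 4 + L + n + 16*L**2)
sqrt(-32 + 51)*F(4, 11) = sqrt(-32 + 51)*(4 + 4 + 11 + 16*4**2) = sqrt(19)*(4 + 4 + 11 + 16*16) = sqrt(19)*(4 + 4 + 11 + 256) = sqrt(19)*275 = 275*sqrt(19)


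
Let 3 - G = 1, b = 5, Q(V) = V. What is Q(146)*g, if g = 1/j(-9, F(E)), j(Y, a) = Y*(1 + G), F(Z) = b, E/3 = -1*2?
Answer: -146/27 ≈ -5.4074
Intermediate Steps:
E = -6 (E = 3*(-1*2) = 3*(-2) = -6)
G = 2 (G = 3 - 1*1 = 3 - 1 = 2)
F(Z) = 5
j(Y, a) = 3*Y (j(Y, a) = Y*(1 + 2) = Y*3 = 3*Y)
g = -1/27 (g = 1/(3*(-9)) = 1/(-27) = -1/27 ≈ -0.037037)
Q(146)*g = 146*(-1/27) = -146/27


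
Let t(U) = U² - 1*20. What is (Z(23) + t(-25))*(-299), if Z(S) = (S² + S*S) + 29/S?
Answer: -497614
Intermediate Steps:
t(U) = -20 + U² (t(U) = U² - 20 = -20 + U²)
Z(S) = 2*S² + 29/S (Z(S) = (S² + S²) + 29/S = 2*S² + 29/S)
(Z(23) + t(-25))*(-299) = ((29 + 2*23³)/23 + (-20 + (-25)²))*(-299) = ((29 + 2*12167)/23 + (-20 + 625))*(-299) = ((29 + 24334)/23 + 605)*(-299) = ((1/23)*24363 + 605)*(-299) = (24363/23 + 605)*(-299) = (38278/23)*(-299) = -497614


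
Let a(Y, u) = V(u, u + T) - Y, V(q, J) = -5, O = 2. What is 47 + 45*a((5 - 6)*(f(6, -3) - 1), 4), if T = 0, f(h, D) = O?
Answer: -133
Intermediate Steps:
f(h, D) = 2
a(Y, u) = -5 - Y
47 + 45*a((5 - 6)*(f(6, -3) - 1), 4) = 47 + 45*(-5 - (5 - 6)*(2 - 1)) = 47 + 45*(-5 - (-1)) = 47 + 45*(-5 - 1*(-1)) = 47 + 45*(-5 + 1) = 47 + 45*(-4) = 47 - 180 = -133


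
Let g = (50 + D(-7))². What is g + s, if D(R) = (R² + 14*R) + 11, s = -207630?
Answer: -207486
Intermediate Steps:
D(R) = 11 + R² + 14*R
g = 144 (g = (50 + (11 + (-7)² + 14*(-7)))² = (50 + (11 + 49 - 98))² = (50 - 38)² = 12² = 144)
g + s = 144 - 207630 = -207486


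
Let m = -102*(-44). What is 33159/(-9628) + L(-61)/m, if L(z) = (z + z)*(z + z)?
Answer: -689305/5401308 ≈ -0.12762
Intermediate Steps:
L(z) = 4*z**2 (L(z) = (2*z)*(2*z) = 4*z**2)
m = 4488
33159/(-9628) + L(-61)/m = 33159/(-9628) + (4*(-61)**2)/4488 = 33159*(-1/9628) + (4*3721)*(1/4488) = -33159/9628 + 14884*(1/4488) = -33159/9628 + 3721/1122 = -689305/5401308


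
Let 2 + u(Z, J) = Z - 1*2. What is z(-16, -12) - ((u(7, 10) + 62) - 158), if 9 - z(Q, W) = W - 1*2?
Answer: 116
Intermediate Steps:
z(Q, W) = 11 - W (z(Q, W) = 9 - (W - 1*2) = 9 - (W - 2) = 9 - (-2 + W) = 9 + (2 - W) = 11 - W)
u(Z, J) = -4 + Z (u(Z, J) = -2 + (Z - 1*2) = -2 + (Z - 2) = -2 + (-2 + Z) = -4 + Z)
z(-16, -12) - ((u(7, 10) + 62) - 158) = (11 - 1*(-12)) - (((-4 + 7) + 62) - 158) = (11 + 12) - ((3 + 62) - 158) = 23 - (65 - 158) = 23 - 1*(-93) = 23 + 93 = 116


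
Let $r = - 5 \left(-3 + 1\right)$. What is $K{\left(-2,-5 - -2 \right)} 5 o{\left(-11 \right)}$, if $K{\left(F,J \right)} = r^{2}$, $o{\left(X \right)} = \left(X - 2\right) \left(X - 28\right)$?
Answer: $253500$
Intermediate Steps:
$r = 10$ ($r = \left(-5\right) \left(-2\right) = 10$)
$o{\left(X \right)} = \left(-28 + X\right) \left(-2 + X\right)$ ($o{\left(X \right)} = \left(-2 + X\right) \left(-28 + X\right) = \left(-28 + X\right) \left(-2 + X\right)$)
$K{\left(F,J \right)} = 100$ ($K{\left(F,J \right)} = 10^{2} = 100$)
$K{\left(-2,-5 - -2 \right)} 5 o{\left(-11 \right)} = 100 \cdot 5 \left(56 + \left(-11\right)^{2} - -330\right) = 500 \left(56 + 121 + 330\right) = 500 \cdot 507 = 253500$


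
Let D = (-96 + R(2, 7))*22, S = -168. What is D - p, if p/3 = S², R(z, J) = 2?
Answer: -86740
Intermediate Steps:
p = 84672 (p = 3*(-168)² = 3*28224 = 84672)
D = -2068 (D = (-96 + 2)*22 = -94*22 = -2068)
D - p = -2068 - 1*84672 = -2068 - 84672 = -86740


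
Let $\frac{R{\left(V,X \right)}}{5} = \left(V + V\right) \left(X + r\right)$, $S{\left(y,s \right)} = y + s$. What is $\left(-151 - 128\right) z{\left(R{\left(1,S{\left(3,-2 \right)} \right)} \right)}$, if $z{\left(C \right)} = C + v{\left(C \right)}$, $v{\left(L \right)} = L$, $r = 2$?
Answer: $-16740$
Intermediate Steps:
$S{\left(y,s \right)} = s + y$
$R{\left(V,X \right)} = 10 V \left(2 + X\right)$ ($R{\left(V,X \right)} = 5 \left(V + V\right) \left(X + 2\right) = 5 \cdot 2 V \left(2 + X\right) = 10 V \left(2 + X\right)$)
$z{\left(C \right)} = 2 C$ ($z{\left(C \right)} = C + C = 2 C$)
$\left(-151 - 128\right) z{\left(R{\left(1,S{\left(3,-2 \right)} \right)} \right)} = \left(-151 - 128\right) 2 \cdot 10 \cdot 1 \left(2 + \left(-2 + 3\right)\right) = - 279 \cdot 2 \cdot 10 \cdot 1 \left(2 + 1\right) = - 279 \cdot 2 \cdot 10 \cdot 1 \cdot 3 = - 279 \cdot 2 \cdot 30 = \left(-279\right) 60 = -16740$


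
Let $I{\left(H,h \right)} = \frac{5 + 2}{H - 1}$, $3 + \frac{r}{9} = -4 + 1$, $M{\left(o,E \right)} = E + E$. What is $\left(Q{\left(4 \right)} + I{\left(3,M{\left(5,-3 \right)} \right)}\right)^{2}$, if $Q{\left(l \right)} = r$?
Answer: $\frac{10201}{4} \approx 2550.3$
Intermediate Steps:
$M{\left(o,E \right)} = 2 E$
$r = -54$ ($r = -27 + 9 \left(-4 + 1\right) = -27 + 9 \left(-3\right) = -27 - 27 = -54$)
$I{\left(H,h \right)} = \frac{7}{-1 + H}$
$Q{\left(l \right)} = -54$
$\left(Q{\left(4 \right)} + I{\left(3,M{\left(5,-3 \right)} \right)}\right)^{2} = \left(-54 + \frac{7}{-1 + 3}\right)^{2} = \left(-54 + \frac{7}{2}\right)^{2} = \left(- \frac{101}{2}\right)^{2} = \frac{10201}{4}$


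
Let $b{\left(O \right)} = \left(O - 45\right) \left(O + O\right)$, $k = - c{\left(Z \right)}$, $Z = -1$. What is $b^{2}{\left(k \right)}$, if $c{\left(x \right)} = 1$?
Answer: $8464$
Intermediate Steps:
$k = -1$ ($k = \left(-1\right) 1 = -1$)
$b{\left(O \right)} = 2 O \left(-45 + O\right)$ ($b{\left(O \right)} = \left(-45 + O\right) 2 O = 2 O \left(-45 + O\right)$)
$b^{2}{\left(k \right)} = \left(2 \left(-1\right) \left(-45 - 1\right)\right)^{2} = \left(2 \left(-1\right) \left(-46\right)\right)^{2} = 92^{2} = 8464$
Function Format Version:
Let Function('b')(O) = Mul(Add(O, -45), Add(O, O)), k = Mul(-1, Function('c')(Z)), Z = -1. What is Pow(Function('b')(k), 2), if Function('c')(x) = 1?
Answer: 8464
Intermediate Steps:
k = -1 (k = Mul(-1, 1) = -1)
Function('b')(O) = Mul(2, O, Add(-45, O)) (Function('b')(O) = Mul(Add(-45, O), Mul(2, O)) = Mul(2, O, Add(-45, O)))
Pow(Function('b')(k), 2) = Pow(Mul(2, -1, Add(-45, -1)), 2) = Pow(Mul(2, -1, -46), 2) = Pow(92, 2) = 8464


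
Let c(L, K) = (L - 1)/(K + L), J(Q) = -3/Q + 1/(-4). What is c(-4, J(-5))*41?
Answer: 4100/73 ≈ 56.164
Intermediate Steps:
J(Q) = -1/4 - 3/Q (J(Q) = -3/Q + 1*(-1/4) = -3/Q - 1/4 = -1/4 - 3/Q)
c(L, K) = (-1 + L)/(K + L)
c(-4, J(-5))*41 = ((-1 - 4)/((1/4)*(-12 - 1*(-5))/(-5) - 4))*41 = (-5/((1/4)*(-1/5)*(-12 + 5) - 4))*41 = (-5/((1/4)*(-1/5)*(-7) - 4))*41 = (-5/(7/20 - 4))*41 = (-5/(-73/20))*41 = -20/73*(-5)*41 = (100/73)*41 = 4100/73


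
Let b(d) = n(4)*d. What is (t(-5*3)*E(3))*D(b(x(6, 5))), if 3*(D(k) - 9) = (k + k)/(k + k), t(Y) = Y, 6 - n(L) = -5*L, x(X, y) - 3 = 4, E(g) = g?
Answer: -420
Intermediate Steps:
x(X, y) = 7 (x(X, y) = 3 + 4 = 7)
n(L) = 6 + 5*L (n(L) = 6 - (-5)*L = 6 + 5*L)
b(d) = 26*d (b(d) = (6 + 5*4)*d = (6 + 20)*d = 26*d)
D(k) = 28/3 (D(k) = 9 + ((k + k)/(k + k))/3 = 9 + ((2*k)/((2*k)))/3 = 9 + ((2*k)*(1/(2*k)))/3 = 9 + (1/3)*1 = 9 + 1/3 = 28/3)
(t(-5*3)*E(3))*D(b(x(6, 5))) = (-5*3*3)*(28/3) = -15*3*(28/3) = -45*28/3 = -420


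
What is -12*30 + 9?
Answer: -351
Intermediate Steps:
-12*30 + 9 = -360 + 9 = -351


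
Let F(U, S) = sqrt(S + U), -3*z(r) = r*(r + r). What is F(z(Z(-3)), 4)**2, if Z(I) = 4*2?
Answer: -116/3 ≈ -38.667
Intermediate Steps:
Z(I) = 8
z(r) = -2*r**2/3 (z(r) = -r*(r + r)/3 = -r*2*r/3 = -2*r**2/3)
F(z(Z(-3)), 4)**2 = (sqrt(4 - 2/3*8**2))**2 = (sqrt(4 - 2/3*64))**2 = (sqrt(4 - 128/3))**2 = (sqrt(-116/3))**2 = (2*I*sqrt(87)/3)**2 = -116/3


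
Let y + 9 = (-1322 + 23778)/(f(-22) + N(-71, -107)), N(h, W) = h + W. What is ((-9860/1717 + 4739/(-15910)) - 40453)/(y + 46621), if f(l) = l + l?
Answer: -195042110007/224216234720 ≈ -0.86988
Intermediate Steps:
f(l) = 2*l
N(h, W) = W + h
y = -12227/111 (y = -9 + (-1322 + 23778)/(2*(-22) + (-107 - 71)) = -9 + 22456/(-44 - 178) = -9 + 22456/(-222) = -9 + 22456*(-1/222) = -9 - 11228/111 = -12227/111 ≈ -110.15)
((-9860/1717 + 4739/(-15910)) - 40453)/(y + 46621) = ((-9860/1717 + 4739/(-15910)) - 40453)/(-12227/111 + 46621) = ((-9860*1/1717 + 4739*(-1/15910)) - 40453)/(5162704/111) = ((-580/101 - 4739/15910) - 40453)*(111/5162704) = (-9706439/1606910 - 40453)*(111/5162704) = -65014036669/1606910*111/5162704 = -195042110007/224216234720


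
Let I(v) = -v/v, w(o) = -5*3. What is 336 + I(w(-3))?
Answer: 335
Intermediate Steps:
w(o) = -15
I(v) = -1 (I(v) = -1*1 = -1)
336 + I(w(-3)) = 336 - 1 = 335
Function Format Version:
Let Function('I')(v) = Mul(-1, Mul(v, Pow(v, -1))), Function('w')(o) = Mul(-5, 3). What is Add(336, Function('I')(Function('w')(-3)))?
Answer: 335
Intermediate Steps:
Function('w')(o) = -15
Function('I')(v) = -1 (Function('I')(v) = Mul(-1, 1) = -1)
Add(336, Function('I')(Function('w')(-3))) = Add(336, -1) = 335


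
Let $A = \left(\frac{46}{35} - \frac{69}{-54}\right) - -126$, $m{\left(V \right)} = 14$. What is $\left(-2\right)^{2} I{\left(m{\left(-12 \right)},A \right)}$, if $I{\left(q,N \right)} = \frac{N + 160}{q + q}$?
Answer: $\frac{181813}{4410} \approx 41.227$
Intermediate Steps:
$A = \frac{81013}{630}$ ($A = \left(46 \cdot \frac{1}{35} - - \frac{23}{18}\right) + 126 = \left(\frac{46}{35} + \frac{23}{18}\right) + 126 = \frac{1633}{630} + 126 = \frac{81013}{630} \approx 128.59$)
$I{\left(q,N \right)} = \frac{160 + N}{2 q}$
$\left(-2\right)^{2} I{\left(m{\left(-12 \right)},A \right)} = \left(-2\right)^{2} \frac{160 + \frac{81013}{630}}{2 \cdot 14} = 4 \cdot \frac{1}{2} \cdot \frac{1}{14} \cdot \frac{181813}{630} = 4 \cdot \frac{181813}{17640} = \frac{181813}{4410}$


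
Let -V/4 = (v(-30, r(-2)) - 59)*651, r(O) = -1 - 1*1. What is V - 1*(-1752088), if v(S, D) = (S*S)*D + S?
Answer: 6671044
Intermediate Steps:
r(O) = -2 (r(O) = -1 - 1 = -2)
v(S, D) = S + D*S² (v(S, D) = S²*D + S = D*S² + S = S + D*S²)
V = 4918956 (V = -4*(-30*(1 - 2*(-30)) - 59)*651 = -4*(-30*(1 + 60) - 59)*651 = -4*(-30*61 - 59)*651 = -4*(-1830 - 59)*651 = -(-7556)*651 = -4*(-1229739) = 4918956)
V - 1*(-1752088) = 4918956 - 1*(-1752088) = 4918956 + 1752088 = 6671044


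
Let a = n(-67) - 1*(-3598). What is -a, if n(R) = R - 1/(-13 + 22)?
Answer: -31778/9 ≈ -3530.9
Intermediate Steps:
n(R) = -1/9 + R (n(R) = R - 1/9 = -1/9 + R)
a = 31778/9 (a = (-1/9 - 67) - 1*(-3598) = -604/9 + 3598 = 31778/9 ≈ 3530.9)
-a = -1*31778/9 = -31778/9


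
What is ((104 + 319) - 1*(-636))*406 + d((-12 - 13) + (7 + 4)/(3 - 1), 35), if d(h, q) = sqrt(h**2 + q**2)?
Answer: 429954 + sqrt(6421)/2 ≈ 4.2999e+5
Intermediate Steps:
((104 + 319) - 1*(-636))*406 + d((-12 - 13) + (7 + 4)/(3 - 1), 35) = ((104 + 319) - 1*(-636))*406 + sqrt(((-12 - 13) + (7 + 4)/(3 - 1))**2 + 35**2) = (423 + 636)*406 + sqrt((-25 + 11/2)**2 + 1225) = 1059*406 + sqrt((-25 + 11*(1/2))**2 + 1225) = 429954 + sqrt((-25 + 11/2)**2 + 1225) = 429954 + sqrt((-39/2)**2 + 1225) = 429954 + sqrt(1521/4 + 1225) = 429954 + sqrt(6421/4) = 429954 + sqrt(6421)/2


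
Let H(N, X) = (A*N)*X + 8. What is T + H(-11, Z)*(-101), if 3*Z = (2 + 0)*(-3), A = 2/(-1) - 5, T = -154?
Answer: 14592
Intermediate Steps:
A = -7 (A = 2*(-1) - 5 = -2 - 5 = -7)
Z = -2 (Z = ((2 + 0)*(-3))/3 = (2*(-3))/3 = (⅓)*(-6) = -2)
H(N, X) = 8 - 7*N*X (H(N, X) = (-7*N)*X + 8 = -7*N*X + 8 = 8 - 7*N*X)
T + H(-11, Z)*(-101) = -154 + (8 - 7*(-11)*(-2))*(-101) = -154 + (8 - 154)*(-101) = -154 - 146*(-101) = -154 + 14746 = 14592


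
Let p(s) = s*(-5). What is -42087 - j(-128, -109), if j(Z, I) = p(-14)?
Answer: -42157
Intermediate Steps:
p(s) = -5*s
j(Z, I) = 70 (j(Z, I) = -5*(-14) = 70)
-42087 - j(-128, -109) = -42087 - 1*70 = -42087 - 70 = -42157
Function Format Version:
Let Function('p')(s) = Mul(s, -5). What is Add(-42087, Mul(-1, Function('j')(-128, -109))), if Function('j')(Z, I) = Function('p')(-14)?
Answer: -42157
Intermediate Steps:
Function('p')(s) = Mul(-5, s)
Function('j')(Z, I) = 70 (Function('j')(Z, I) = Mul(-5, -14) = 70)
Add(-42087, Mul(-1, Function('j')(-128, -109))) = Add(-42087, Mul(-1, 70)) = Add(-42087, -70) = -42157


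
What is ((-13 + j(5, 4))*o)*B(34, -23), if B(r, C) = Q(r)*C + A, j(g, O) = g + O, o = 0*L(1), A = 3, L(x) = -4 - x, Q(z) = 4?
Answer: 0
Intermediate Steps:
o = 0 (o = 0*(-4 - 1*1) = 0*(-4 - 1) = 0*(-5) = 0)
j(g, O) = O + g
B(r, C) = 3 + 4*C (B(r, C) = 4*C + 3 = 3 + 4*C)
((-13 + j(5, 4))*o)*B(34, -23) = ((-13 + (4 + 5))*0)*(3 + 4*(-23)) = ((-13 + 9)*0)*(3 - 92) = -4*0*(-89) = 0*(-89) = 0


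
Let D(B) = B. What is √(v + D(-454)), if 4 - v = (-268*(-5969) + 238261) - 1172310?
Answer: I*√666093 ≈ 816.15*I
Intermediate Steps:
v = -665639 (v = 4 - ((-268*(-5969) + 238261) - 1172310) = 4 - ((1599692 + 238261) - 1172310) = 4 - (1837953 - 1172310) = 4 - 1*665643 = 4 - 665643 = -665639)
√(v + D(-454)) = √(-665639 - 454) = √(-666093) = I*√666093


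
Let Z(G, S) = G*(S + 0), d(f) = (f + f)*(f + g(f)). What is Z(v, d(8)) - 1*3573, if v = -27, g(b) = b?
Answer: -10485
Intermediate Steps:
d(f) = 4*f² (d(f) = (f + f)*(f + f) = (2*f)*(2*f) = 4*f²)
Z(G, S) = G*S
Z(v, d(8)) - 1*3573 = -108*8² - 1*3573 = -108*64 - 3573 = -27*256 - 3573 = -6912 - 3573 = -10485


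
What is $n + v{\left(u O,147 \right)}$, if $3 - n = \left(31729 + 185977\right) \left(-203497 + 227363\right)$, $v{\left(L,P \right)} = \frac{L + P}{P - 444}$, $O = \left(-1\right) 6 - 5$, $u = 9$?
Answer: $- \frac{514381367923}{99} \approx -5.1958 \cdot 10^{9}$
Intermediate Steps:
$O = -11$ ($O = -6 - 5 = -11$)
$v{\left(L,P \right)} = \frac{L + P}{-444 + P}$
$n = -5195771393$ ($n = 3 - \left(31729 + 185977\right) \left(-203497 + 227363\right) = 3 - 217706 \cdot 23866 = 3 - 5195771396 = -5195771393$)
$n + v{\left(u O,147 \right)} = -5195771393 + \frac{9 \left(-11\right) + 147}{-444 + 147} = -5195771393 + \frac{-99 + 147}{-297} = -5195771393 - \frac{16}{99} = - \frac{514381367923}{99}$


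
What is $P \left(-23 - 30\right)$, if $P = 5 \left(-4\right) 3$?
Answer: $3180$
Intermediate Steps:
$P = -60$ ($P = \left(-20\right) 3 = -60$)
$P \left(-23 - 30\right) = - 60 \left(-23 - 30\right) = \left(-60\right) \left(-53\right) = 3180$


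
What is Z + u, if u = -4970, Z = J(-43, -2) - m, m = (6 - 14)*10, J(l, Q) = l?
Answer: -4933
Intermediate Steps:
m = -80 (m = -8*10 = -80)
Z = 37 (Z = -43 - 1*(-80) = -43 + 80 = 37)
Z + u = 37 - 4970 = -4933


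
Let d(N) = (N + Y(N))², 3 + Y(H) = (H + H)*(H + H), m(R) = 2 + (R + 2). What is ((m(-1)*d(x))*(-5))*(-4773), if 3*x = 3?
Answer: 286380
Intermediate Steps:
x = 1 (x = (⅓)*3 = 1)
m(R) = 4 + R (m(R) = 2 + (2 + R) = 4 + R)
Y(H) = -3 + 4*H² (Y(H) = -3 + (H + H)*(H + H) = -3 + (2*H)*(2*H) = -3 + 4*H²)
d(N) = (-3 + N + 4*N²)² (d(N) = (N + (-3 + 4*N²))² = (-3 + N + 4*N²)²)
((m(-1)*d(x))*(-5))*(-4773) = (((4 - 1)*(-3 + 1 + 4*1²)²)*(-5))*(-4773) = ((3*(-3 + 1 + 4*1)²)*(-5))*(-4773) = ((3*(-3 + 1 + 4)²)*(-5))*(-4773) = ((3*2²)*(-5))*(-4773) = ((3*4)*(-5))*(-4773) = (12*(-5))*(-4773) = -60*(-4773) = 286380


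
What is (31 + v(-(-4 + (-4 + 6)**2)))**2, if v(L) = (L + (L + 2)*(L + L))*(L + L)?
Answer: 961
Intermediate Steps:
v(L) = 2*L*(L + 2*L*(2 + L)) (v(L) = (L + (2 + L)*(2*L))*(2*L) = (L + 2*L*(2 + L))*(2*L) = 2*L*(L + 2*L*(2 + L)))
(31 + v(-(-4 + (-4 + 6)**2)))**2 = (31 + (-(-4 + (-4 + 6)**2))**2*(10 + 4*(-(-4 + (-4 + 6)**2))))**2 = (31 + (-(-4 + 2**2))**2*(10 + 4*(-(-4 + 2**2))))**2 = (31 + (-(-4 + 4))**2*(10 + 4*(-(-4 + 4))))**2 = (31 + (-1*0)**2*(10 + 4*(-1*0)))**2 = (31 + 0**2*(10 + 4*0))**2 = (31 + 0*(10 + 0))**2 = (31 + 0*10)**2 = (31 + 0)**2 = 31**2 = 961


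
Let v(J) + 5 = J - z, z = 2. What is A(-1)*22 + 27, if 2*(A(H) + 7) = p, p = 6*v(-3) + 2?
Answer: -765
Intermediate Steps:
v(J) = -7 + J (v(J) = -5 + (J - 1*2) = -5 + (J - 2) = -5 + (-2 + J) = -7 + J)
p = -58 (p = 6*(-7 - 3) + 2 = 6*(-10) + 2 = -60 + 2 = -58)
A(H) = -36 (A(H) = -7 + (½)*(-58) = -7 - 29 = -36)
A(-1)*22 + 27 = -36*22 + 27 = -792 + 27 = -765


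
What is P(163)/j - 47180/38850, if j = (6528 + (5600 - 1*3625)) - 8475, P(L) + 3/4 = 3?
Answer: -70493/62160 ≈ -1.1341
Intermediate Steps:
P(L) = 9/4 (P(L) = -¾ + 3 = 9/4)
j = 28 (j = (6528 + (5600 - 3625)) - 8475 = (6528 + 1975) - 8475 = 8503 - 8475 = 28)
P(163)/j - 47180/38850 = (9/4)/28 - 47180/38850 = (9/4)*(1/28) - 47180*1/38850 = 9/112 - 674/555 = -70493/62160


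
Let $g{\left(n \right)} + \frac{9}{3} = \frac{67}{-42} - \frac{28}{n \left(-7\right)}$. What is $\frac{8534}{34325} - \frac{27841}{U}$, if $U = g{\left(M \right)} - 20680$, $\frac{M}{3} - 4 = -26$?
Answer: $\frac{174353437408}{109340125025} \approx 1.5946$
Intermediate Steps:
$M = -66$ ($M = 12 + 3 \left(-26\right) = 12 - 78 = -66$)
$g{\left(n \right)} = - \frac{193}{42} + \frac{4}{n}$ ($g{\left(n \right)} = -3 + \left(\frac{67}{-42} - \frac{28}{n \left(-7\right)}\right) = -3 + \left(67 \left(- \frac{1}{42}\right) - \frac{28}{\left(-7\right) n}\right) = -3 - \left(\frac{67}{42} + 28 \left(- \frac{1}{7 n}\right)\right) = -3 - \left(\frac{67}{42} - \frac{4}{n}\right) = - \frac{193}{42} + \frac{4}{n}$)
$U = - \frac{3185437}{154}$ ($U = \left(- \frac{193}{42} + \frac{4}{-66}\right) - 20680 = \left(- \frac{193}{42} + 4 \left(- \frac{1}{66}\right)\right) - 20680 = \left(- \frac{193}{42} - \frac{2}{33}\right) - 20680 = - \frac{717}{154} - 20680 = - \frac{3185437}{154} \approx -20685.0$)
$\frac{8534}{34325} - \frac{27841}{U} = \frac{8534}{34325} - \frac{27841}{- \frac{3185437}{154}} = 8534 \cdot \frac{1}{34325} - - \frac{4287514}{3185437} = \frac{8534}{34325} + \frac{4287514}{3185437} = \frac{174353437408}{109340125025}$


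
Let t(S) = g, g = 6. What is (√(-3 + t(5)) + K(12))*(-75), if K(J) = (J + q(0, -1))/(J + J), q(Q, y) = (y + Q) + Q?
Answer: -275/8 - 75*√3 ≈ -164.28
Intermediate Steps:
t(S) = 6
q(Q, y) = y + 2*Q (q(Q, y) = (Q + y) + Q = y + 2*Q)
K(J) = (-1 + J)/(2*J) (K(J) = (J + (-1 + 2*0))/(J + J) = (J + (-1 + 0))/((2*J)) = (J - 1)*(1/(2*J)) = (-1 + J)*(1/(2*J)) = (-1 + J)/(2*J))
(√(-3 + t(5)) + K(12))*(-75) = (√(-3 + 6) + (½)*(-1 + 12)/12)*(-75) = (√3 + (½)*(1/12)*11)*(-75) = (√3 + 11/24)*(-75) = (11/24 + √3)*(-75) = -275/8 - 75*√3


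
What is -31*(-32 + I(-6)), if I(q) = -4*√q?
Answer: 992 + 124*I*√6 ≈ 992.0 + 303.74*I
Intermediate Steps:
-31*(-32 + I(-6)) = -31*(-32 - 4*I*√6) = 992 + 124*I*√6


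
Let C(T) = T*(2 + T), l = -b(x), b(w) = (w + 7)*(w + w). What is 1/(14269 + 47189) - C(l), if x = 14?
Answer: -21176460143/61458 ≈ -3.4457e+5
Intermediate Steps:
b(w) = 2*w*(7 + w) (b(w) = (7 + w)*(2*w) = 2*w*(7 + w))
l = -588 (l = -2*14*(7 + 14) = -2*14*21 = -1*588 = -588)
1/(14269 + 47189) - C(l) = 1/(14269 + 47189) - (-588)*(2 - 588) = 1/61458 - (-588)*(-586) = 1/61458 - 1*344568 = 1/61458 - 344568 = -21176460143/61458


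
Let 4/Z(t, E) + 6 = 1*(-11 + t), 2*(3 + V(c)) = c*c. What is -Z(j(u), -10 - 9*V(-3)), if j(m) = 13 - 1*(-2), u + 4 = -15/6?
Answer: 2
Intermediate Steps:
u = -13/2 (u = -4 - 15/6 = -4 - 15*⅙ = -4 - 5/2 = -13/2 ≈ -6.5000)
j(m) = 15 (j(m) = 13 + 2 = 15)
V(c) = -3 + c²/2 (V(c) = -3 + (c*c)/2 = -3 + c²/2)
Z(t, E) = 4/(-17 + t) (Z(t, E) = 4/(-6 + 1*(-11 + t)) = 4/(-6 + (-11 + t)) = 4/(-17 + t))
-Z(j(u), -10 - 9*V(-3)) = -4/(-17 + 15) = -4/(-2) = -4*(-1)/2 = -1*(-2) = 2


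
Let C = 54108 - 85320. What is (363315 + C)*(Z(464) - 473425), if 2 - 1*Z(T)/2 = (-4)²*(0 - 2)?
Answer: -157203279771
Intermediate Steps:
Z(T) = 68 (Z(T) = 4 - 2*(-4)²*(0 - 2) = 4 - 32*(-2) = 4 - 2*(-32) = 4 + 64 = 68)
C = -31212
(363315 + C)*(Z(464) - 473425) = (363315 - 31212)*(68 - 473425) = 332103*(-473357) = -157203279771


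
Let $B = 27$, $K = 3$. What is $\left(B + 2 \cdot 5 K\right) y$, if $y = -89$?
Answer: $-5073$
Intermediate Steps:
$\left(B + 2 \cdot 5 K\right) y = \left(27 + 2 \cdot 5 \cdot 3\right) \left(-89\right) = \left(27 + 10 \cdot 3\right) \left(-89\right) = \left(27 + 30\right) \left(-89\right) = 57 \left(-89\right) = -5073$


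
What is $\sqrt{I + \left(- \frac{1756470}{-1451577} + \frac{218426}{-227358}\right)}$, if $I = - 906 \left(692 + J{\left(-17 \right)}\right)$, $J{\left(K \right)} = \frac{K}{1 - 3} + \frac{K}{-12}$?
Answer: $\frac{i \sqrt{245654756098340480250406}}{621520986} \approx 797.46 i$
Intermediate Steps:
$J{\left(K \right)} = - \frac{7 K}{12}$ ($J{\left(K \right)} = \frac{K}{1 - 3} + K \left(- \frac{1}{12}\right) = \frac{K}{-2} - \frac{K}{12} = K \left(- \frac{1}{2}\right) - \frac{K}{12} = - \frac{K}{2} - \frac{K}{12} = - \frac{7 K}{12}$)
$I = - \frac{1271873}{2}$ ($I = - 906 \left(692 - - \frac{119}{12}\right) = - 906 \left(692 + \frac{119}{12}\right) = \left(-906\right) \frac{8423}{12} = - \frac{1271873}{2} \approx -6.3594 \cdot 10^{5}$)
$\sqrt{I + \left(- \frac{1756470}{-1451577} + \frac{218426}{-227358}\right)} = \sqrt{- \frac{1271873}{2} + \left(- \frac{1756470}{-1451577} + \frac{218426}{-227358}\right)} = \sqrt{- \frac{1271873}{2} + \left(\left(-1756470\right) \left(- \frac{1}{1451577}\right) + 218426 \left(- \frac{1}{227358}\right)\right)} = \sqrt{- \frac{1271873}{2} + \left(\frac{585490}{483859} - \frac{109213}{113679}\right)} = \sqrt{- \frac{1271873}{2} + \frac{13714224743}{55004607261}} = \sqrt{- \frac{69958847422420367}{110009214522}} = \frac{i \sqrt{245654756098340480250406}}{621520986}$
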